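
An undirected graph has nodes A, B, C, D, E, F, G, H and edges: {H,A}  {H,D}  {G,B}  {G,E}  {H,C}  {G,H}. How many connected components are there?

F is isolated — a component by itself.
Starting from A we can reach A, B, C, D, E, G, H. That is one component of size 7.
Total: 2 components.

2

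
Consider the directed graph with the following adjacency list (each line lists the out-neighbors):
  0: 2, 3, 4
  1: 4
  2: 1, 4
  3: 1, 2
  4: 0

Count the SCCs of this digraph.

1

{0, 1, 2, 3, 4} are all mutually reachable — one SCC of size 5.
That gives 1 strongly connected component.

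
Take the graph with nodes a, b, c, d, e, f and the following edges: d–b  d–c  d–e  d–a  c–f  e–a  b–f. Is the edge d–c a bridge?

No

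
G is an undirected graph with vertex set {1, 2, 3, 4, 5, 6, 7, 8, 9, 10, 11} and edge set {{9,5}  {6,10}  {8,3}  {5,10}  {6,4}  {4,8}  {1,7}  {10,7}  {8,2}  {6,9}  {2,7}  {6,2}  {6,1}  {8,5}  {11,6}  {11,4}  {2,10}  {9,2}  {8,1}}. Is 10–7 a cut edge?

No

After removing 10–7, the path 10-2-7 still connects them, so the edge is not a bridge.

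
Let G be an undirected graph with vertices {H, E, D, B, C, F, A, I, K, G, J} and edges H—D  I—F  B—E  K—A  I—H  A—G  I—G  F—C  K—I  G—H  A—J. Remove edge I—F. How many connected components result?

Before removal there are 2 components.
I—F is a bridge — removing it separates I's side from F's side.
After removal: 3 components.

3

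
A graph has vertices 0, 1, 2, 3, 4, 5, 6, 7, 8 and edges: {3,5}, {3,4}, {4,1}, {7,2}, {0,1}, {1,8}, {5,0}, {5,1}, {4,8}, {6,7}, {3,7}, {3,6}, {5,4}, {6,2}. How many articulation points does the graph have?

Removing 3 increases the component count from 1 to 2, so 3 is a cut vertex.
By contrast removing 0 leaves 1 component; it is not a cut vertex. No other vertex is a cut vertex either.

1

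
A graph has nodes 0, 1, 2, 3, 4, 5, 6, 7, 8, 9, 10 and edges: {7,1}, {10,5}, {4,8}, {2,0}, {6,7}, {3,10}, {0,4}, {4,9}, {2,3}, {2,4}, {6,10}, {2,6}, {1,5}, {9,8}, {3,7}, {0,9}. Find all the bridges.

none

The edges on the cycle 2-0-9-8-4-2 are not bridges since each lies on that cycle.
Every edge lies on some cycle, so there are no bridges.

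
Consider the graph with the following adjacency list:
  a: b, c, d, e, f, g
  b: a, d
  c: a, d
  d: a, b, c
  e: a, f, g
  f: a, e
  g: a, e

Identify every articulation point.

a

Removing a increases the component count from 1 to 2, so a is a cut vertex.
By contrast removing e leaves 1 component; it is not a cut vertex. No other vertex is a cut vertex either.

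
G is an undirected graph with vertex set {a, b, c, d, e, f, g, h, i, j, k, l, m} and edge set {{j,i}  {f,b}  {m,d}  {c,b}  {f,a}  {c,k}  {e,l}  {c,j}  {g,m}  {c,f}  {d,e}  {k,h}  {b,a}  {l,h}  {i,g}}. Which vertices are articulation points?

c

Removing c increases the component count from 1 to 2, so c is a cut vertex.
By contrast removing b leaves 1 component; it is not a cut vertex. No other vertex is a cut vertex either.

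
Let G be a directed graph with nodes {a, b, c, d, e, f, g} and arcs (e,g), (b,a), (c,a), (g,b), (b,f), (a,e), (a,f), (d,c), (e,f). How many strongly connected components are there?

{a, b, e, g} are all mutually reachable — one SCC of size 4.
{c} is an SCC by itself.
{d} is an SCC by itself.
{f} is an SCC by itself.
That gives 4 strongly connected components.

4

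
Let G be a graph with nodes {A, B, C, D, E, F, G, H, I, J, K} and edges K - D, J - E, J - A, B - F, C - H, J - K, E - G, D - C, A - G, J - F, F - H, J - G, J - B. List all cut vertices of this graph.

Removing J increases the component count from 2 to 3, so J is a cut vertex.
By contrast removing K leaves 2 components; it is not a cut vertex. No other vertex is a cut vertex either.

J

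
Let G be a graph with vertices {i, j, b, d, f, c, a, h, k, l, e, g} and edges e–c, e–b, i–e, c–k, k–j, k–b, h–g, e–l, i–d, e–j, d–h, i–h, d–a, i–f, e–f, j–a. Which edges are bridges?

e-l, g-h

The edges on the cycle i-e-c-k-j-a-d-i are not bridges since each lies on that cycle.
But removing g–h disconnects g from h; removing e–l disconnects e from l — these are bridges.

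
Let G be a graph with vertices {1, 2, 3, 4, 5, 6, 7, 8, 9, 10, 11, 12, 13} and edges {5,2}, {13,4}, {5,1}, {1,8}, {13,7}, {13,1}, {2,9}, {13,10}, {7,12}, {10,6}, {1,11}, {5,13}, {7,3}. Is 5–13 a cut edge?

No

After removing 5–13, the path 5-1-13 still connects them, so the edge is not a bridge.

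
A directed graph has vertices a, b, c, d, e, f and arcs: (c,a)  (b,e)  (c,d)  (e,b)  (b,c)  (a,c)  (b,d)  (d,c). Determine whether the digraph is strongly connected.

There is no directed path from e to f, so the graph is not strongly connected.

No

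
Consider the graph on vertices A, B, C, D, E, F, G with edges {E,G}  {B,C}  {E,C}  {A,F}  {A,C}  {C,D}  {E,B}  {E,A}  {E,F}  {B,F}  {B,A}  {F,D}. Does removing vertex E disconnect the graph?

Yes

Deleting E raises the number of components from 1 to 2, so E is a cut vertex.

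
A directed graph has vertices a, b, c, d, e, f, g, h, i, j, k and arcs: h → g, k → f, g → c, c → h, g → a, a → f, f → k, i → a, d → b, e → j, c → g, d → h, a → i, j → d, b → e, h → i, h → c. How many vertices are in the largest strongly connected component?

{b, d, e, j} are all mutually reachable — one SCC of size 4.
{c, g, h} are all mutually reachable — one SCC of size 3.
{f, k} are all mutually reachable — one SCC of size 2.
{a, i} are all mutually reachable — one SCC of size 2.
The largest has 4 vertices.

4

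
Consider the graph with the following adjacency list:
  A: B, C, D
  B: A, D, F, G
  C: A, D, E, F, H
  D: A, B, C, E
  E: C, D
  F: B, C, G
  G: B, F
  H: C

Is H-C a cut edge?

Yes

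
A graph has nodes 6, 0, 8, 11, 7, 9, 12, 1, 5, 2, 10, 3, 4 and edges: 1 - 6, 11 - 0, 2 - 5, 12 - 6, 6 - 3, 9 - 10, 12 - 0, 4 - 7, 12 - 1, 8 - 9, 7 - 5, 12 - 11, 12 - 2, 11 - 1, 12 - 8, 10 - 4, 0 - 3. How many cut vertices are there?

Removing 12 increases the component count from 1 to 2, so 12 is a cut vertex.
By contrast removing 8 leaves 1 component; it is not a cut vertex. No other vertex is a cut vertex either.

1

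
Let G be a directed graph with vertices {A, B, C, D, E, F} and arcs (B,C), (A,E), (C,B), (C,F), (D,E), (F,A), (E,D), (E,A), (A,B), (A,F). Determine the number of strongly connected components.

{A, B, C, D, E, F} are all mutually reachable — one SCC of size 6.
That gives 1 strongly connected component.

1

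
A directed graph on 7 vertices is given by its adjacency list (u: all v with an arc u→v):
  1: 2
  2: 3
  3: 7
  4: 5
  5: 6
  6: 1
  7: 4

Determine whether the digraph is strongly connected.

Yes

From 3 we can reach every vertex (1, 2, 3, 4, 5, 6, 7), and every vertex can reach 3 (1, 2, 3, 4, 5, 6, 7). So the whole graph is one strongly connected component.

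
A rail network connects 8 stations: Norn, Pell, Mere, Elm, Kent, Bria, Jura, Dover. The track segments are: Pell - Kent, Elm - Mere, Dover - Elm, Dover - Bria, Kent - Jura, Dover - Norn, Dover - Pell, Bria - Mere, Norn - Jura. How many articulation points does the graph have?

Removing Dover increases the component count from 1 to 2, so Dover is a cut vertex.
By contrast removing Kent leaves 1 component; it is not a cut vertex. No other vertex is a cut vertex either.

1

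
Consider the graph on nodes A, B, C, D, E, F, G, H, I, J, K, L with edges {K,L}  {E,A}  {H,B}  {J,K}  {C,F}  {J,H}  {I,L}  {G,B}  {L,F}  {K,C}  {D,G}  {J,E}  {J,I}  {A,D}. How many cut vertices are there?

Removing J increases the component count from 1 to 2, so J is a cut vertex.
By contrast removing B leaves 1 component; it is not a cut vertex. No other vertex is a cut vertex either.

1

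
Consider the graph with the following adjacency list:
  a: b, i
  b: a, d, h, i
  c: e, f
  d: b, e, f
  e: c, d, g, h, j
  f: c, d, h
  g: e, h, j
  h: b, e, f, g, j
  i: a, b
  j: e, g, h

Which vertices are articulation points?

b

Removing b increases the component count from 1 to 2, so b is a cut vertex.
By contrast removing i leaves 1 component; it is not a cut vertex. No other vertex is a cut vertex either.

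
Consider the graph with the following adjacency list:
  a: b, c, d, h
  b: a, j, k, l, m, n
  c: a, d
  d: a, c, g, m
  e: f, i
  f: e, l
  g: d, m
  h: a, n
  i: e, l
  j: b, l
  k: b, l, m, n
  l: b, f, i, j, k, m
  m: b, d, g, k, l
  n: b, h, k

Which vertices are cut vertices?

l

Removing l increases the component count from 1 to 2, so l is a cut vertex.
By contrast removing i leaves 1 component; it is not a cut vertex. No other vertex is a cut vertex either.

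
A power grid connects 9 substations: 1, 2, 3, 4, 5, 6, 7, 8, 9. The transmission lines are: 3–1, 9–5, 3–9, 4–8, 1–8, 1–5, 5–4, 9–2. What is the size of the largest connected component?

7

6 is isolated — a component by itself.
7 is isolated — a component by itself.
Starting from 1 we can reach 1, 2, 3, 4, 5, 8, 9. That is one component of size 7.
The largest has 7 vertices.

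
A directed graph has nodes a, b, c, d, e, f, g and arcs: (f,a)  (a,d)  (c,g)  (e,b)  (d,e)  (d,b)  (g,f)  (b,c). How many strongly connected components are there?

1

{a, b, c, d, e, f, g} are all mutually reachable — one SCC of size 7.
That gives 1 strongly connected component.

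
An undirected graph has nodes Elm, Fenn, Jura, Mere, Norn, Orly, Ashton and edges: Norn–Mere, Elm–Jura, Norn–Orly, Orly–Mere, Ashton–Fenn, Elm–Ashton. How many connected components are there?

Starting from Mere we can reach Mere, Norn, Orly. That is one component of size 3.
Starting from Elm we can reach Elm, Fenn, Jura, Ashton. That is one component of size 4.
Total: 2 components.

2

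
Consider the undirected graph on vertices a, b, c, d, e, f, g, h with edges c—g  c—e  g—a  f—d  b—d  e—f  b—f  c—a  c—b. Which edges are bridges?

none

The edges on the cycle c-g-a-c are not bridges since each lies on that cycle.
Every edge lies on some cycle, so there are no bridges.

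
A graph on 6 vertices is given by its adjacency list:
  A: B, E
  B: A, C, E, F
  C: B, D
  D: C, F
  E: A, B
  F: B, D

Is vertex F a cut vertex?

No

Deleting F leaves 1 component (was 1) (its neighbors B, D remain connected to each other), so F is not a cut vertex.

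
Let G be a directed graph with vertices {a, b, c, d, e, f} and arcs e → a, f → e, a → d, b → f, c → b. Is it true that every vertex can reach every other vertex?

No

There is no directed path from e to b, so the graph is not strongly connected.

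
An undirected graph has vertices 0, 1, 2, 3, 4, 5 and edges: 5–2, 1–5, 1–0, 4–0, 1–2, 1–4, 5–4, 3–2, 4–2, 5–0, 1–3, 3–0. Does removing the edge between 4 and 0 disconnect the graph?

After removing 4–0, the path 4-1-0 still connects them, so the edge is not a bridge.

No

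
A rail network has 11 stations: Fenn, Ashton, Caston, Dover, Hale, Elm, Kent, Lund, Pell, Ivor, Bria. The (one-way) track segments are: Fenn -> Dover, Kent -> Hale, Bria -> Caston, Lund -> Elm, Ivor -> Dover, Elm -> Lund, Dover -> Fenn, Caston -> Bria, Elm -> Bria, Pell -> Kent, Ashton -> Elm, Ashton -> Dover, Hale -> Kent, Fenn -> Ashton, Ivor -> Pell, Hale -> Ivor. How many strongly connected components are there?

4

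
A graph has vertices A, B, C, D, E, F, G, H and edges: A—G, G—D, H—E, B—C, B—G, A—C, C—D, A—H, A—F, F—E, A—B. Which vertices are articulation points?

A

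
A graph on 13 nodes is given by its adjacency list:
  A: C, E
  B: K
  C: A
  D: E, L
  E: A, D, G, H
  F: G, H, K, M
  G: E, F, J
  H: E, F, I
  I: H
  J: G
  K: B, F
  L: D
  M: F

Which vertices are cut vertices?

A, D, E, F, G, H, K

Removing A increases the component count from 1 to 2, so A is a cut vertex.
Removing D increases the component count from 1 to 2, so D is a cut vertex.
Removing E increases the component count from 1 to 3, so E is a cut vertex.
Likewise F, G, H, K are cut vertices.
By contrast removing J leaves 1 component; it is not a cut vertex. No other vertex is a cut vertex either.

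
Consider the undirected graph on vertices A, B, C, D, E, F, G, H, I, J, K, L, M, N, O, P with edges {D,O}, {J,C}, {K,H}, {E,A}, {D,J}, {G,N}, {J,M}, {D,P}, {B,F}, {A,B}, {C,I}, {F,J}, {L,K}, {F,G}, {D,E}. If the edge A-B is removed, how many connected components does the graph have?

2

A and B are still connected via A-E-D-J-F-B, so the component count stays at 2.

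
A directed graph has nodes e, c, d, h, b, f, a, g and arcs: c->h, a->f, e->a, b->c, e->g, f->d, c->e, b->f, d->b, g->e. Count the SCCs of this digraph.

{a, b, c, d, e, f, g} are all mutually reachable — one SCC of size 7.
{h} is an SCC by itself.
That gives 2 strongly connected components.

2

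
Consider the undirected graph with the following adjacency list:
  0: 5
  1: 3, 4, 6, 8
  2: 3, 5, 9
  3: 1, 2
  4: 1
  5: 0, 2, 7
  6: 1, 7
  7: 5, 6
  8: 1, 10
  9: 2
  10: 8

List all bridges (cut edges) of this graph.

0-5, 1-4, 1-8, 10-8, 2-9

The edges on the cycle 6-1-3-2-5-7-6 are not bridges since each lies on that cycle.
But removing 1-8 disconnects 1 from 8; removing 9-2 disconnects 9 from 2; removing 10-8 disconnects 10 from 8; removing 1-4 disconnects 1 from 4 — these are bridges.
In total 5 edges are bridges.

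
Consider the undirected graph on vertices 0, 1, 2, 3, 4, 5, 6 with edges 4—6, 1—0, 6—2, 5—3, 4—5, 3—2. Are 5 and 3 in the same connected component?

Yes

From 5 we can reach 2, 3, 4, 5, 6, which includes 3.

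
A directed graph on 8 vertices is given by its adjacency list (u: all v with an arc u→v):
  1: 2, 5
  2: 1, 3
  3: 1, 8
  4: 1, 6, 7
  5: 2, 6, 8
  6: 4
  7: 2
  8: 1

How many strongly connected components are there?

{1, 2, 3, 4, 5, 6, 7, 8} are all mutually reachable — one SCC of size 8.
That gives 1 strongly connected component.

1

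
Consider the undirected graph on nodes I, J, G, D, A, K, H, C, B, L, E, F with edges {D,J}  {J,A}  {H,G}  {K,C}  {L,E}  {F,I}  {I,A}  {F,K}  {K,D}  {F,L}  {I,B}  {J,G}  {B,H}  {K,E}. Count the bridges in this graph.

1

The edges on the cycle F-I-B-H-G-J-D-K-F are not bridges since each lies on that cycle.
But removing C–K disconnects C from K — this is a bridge.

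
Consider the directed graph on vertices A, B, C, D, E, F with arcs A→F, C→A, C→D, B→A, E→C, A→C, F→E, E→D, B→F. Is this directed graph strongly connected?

No

There is no directed path from A to B, so the graph is not strongly connected.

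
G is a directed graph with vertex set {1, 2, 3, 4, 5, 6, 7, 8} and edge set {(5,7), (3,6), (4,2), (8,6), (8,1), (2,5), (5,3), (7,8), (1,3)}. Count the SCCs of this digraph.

8

{1} is an SCC by itself.
{4} is an SCC by itself.
{2} is an SCC by itself.
{8} is an SCC by itself.
{5} is an SCC by itself.
(and 3 more singleton SCCs)
That gives 8 strongly connected components.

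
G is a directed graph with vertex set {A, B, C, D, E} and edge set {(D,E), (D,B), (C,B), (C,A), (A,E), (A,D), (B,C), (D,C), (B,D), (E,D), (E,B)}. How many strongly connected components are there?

1

{A, B, C, D, E} are all mutually reachable — one SCC of size 5.
That gives 1 strongly connected component.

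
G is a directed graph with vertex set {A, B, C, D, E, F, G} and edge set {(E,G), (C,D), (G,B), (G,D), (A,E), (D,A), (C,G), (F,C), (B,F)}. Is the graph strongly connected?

Yes

From E we can reach every vertex (A, B, C, D, E, F, G), and every vertex can reach E (A, B, C, D, E, F, G). So the whole graph is one strongly connected component.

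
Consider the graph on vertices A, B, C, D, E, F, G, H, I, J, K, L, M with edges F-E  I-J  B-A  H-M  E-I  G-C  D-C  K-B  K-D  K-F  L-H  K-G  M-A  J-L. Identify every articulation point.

Removing K increases the component count from 1 to 2, so K is a cut vertex.
By contrast removing J leaves 1 component; it is not a cut vertex. No other vertex is a cut vertex either.

K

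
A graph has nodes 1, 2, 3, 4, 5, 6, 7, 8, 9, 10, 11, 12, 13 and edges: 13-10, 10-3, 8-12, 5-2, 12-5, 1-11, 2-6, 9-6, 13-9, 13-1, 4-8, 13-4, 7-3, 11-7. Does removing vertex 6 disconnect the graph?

Deleting 6 leaves 1 component (was 1) (its neighbors 2, 9 remain connected to each other), so 6 is not a cut vertex.

No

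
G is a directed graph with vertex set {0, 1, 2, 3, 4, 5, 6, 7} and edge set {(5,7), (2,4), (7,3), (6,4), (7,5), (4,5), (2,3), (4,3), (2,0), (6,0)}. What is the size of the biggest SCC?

{5, 7} are all mutually reachable — one SCC of size 2.
{2} is an SCC by itself.
{6} is an SCC by itself.
{4} is an SCC by itself.
{0} is an SCC by itself.
(and 2 more singleton SCCs)
The largest has 2 vertices.

2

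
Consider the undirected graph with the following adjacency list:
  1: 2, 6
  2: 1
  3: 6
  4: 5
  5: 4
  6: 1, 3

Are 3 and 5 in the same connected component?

The component containing 3 is {1, 2, 3, 6}, and 5 is not in it.

No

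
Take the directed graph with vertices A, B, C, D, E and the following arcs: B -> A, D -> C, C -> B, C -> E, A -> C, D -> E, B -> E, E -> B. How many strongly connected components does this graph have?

2

{A, B, C, E} are all mutually reachable — one SCC of size 4.
{D} is an SCC by itself.
That gives 2 strongly connected components.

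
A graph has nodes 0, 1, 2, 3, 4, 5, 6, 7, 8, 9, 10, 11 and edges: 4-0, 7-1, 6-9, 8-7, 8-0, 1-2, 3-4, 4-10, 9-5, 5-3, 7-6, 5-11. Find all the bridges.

1-2, 1-7, 10-4, 11-5

The edges on the cycle 8-7-6-9-5-3-4-0-8 are not bridges since each lies on that cycle.
But removing 11-5 disconnects 11 from 5; removing 10-4 disconnects 10 from 4; removing 7-1 disconnects 7 from 1; removing 1-2 disconnects 1 from 2 — these are bridges.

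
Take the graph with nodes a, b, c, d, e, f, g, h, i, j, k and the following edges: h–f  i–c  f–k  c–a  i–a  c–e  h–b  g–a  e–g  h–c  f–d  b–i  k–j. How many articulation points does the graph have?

Removing f increases the component count from 1 to 3, so f is a cut vertex.
Removing h increases the component count from 1 to 2, so h is a cut vertex.
Removing k increases the component count from 1 to 2, so k is a cut vertex.
By contrast removing i leaves 1 component; it is not a cut vertex. No other vertex is a cut vertex either.

3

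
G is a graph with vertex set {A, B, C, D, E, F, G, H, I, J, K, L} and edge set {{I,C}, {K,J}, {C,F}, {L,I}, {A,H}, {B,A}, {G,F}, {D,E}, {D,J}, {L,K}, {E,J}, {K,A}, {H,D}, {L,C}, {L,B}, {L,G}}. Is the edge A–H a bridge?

After removing A–H, the path A-K-J-D-H still connects them, so the edge is not a bridge.

No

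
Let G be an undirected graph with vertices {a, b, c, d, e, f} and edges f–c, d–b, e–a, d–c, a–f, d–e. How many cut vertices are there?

1

Removing d increases the component count from 1 to 2, so d is a cut vertex.
By contrast removing f leaves 1 component; it is not a cut vertex. No other vertex is a cut vertex either.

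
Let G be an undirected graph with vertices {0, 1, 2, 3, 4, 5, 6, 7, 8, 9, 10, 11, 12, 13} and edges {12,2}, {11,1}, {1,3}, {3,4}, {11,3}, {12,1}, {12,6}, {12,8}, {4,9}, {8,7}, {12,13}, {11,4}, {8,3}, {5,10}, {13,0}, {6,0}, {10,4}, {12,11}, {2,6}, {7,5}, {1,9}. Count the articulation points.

1

Removing 12 increases the component count from 1 to 2, so 12 is a cut vertex.
By contrast removing 9 leaves 1 component; it is not a cut vertex. No other vertex is a cut vertex either.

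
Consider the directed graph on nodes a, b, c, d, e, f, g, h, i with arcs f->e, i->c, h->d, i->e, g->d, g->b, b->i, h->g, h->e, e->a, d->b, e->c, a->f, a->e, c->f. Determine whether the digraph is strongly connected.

There is no directed path from c to h, so the graph is not strongly connected.

No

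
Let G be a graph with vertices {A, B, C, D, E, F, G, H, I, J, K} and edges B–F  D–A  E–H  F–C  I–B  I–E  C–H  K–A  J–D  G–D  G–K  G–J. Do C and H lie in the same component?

From C we can reach B, C, E, F, H, I, which includes H.

Yes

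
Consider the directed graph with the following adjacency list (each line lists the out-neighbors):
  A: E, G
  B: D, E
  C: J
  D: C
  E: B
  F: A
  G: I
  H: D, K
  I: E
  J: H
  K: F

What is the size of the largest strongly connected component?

11

{A, B, C, D, E, F, G, H, I, J, K} are all mutually reachable — one SCC of size 11.
The largest has 11 vertices.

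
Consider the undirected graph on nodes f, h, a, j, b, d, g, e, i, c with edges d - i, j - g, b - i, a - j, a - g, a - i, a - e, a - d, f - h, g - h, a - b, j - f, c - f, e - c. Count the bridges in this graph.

0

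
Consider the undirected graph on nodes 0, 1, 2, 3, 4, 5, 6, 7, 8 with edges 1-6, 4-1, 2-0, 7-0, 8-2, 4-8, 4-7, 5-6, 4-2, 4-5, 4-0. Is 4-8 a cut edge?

After removing 4-8, the path 4-2-8 still connects them, so the edge is not a bridge.

No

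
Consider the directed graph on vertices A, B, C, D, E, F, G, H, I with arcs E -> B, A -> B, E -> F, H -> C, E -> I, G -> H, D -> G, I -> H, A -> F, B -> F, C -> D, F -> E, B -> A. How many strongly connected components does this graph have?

3

{A, B, E, F} are all mutually reachable — one SCC of size 4.
{C, D, G, H} are all mutually reachable — one SCC of size 4.
{I} is an SCC by itself.
That gives 3 strongly connected components.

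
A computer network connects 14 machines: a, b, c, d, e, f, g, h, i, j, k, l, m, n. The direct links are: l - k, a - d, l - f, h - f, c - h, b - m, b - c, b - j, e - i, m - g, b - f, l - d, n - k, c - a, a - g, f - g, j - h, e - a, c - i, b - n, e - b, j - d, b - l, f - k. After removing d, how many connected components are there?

1

With d gone, the remaining components are: {a, b, c, e, f, g, h, i, j, k, l, m, n}.
That is 1 component.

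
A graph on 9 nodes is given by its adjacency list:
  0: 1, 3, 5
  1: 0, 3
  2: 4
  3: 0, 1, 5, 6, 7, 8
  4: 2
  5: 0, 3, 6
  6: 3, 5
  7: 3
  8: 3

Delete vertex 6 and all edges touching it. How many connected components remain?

With 6 gone, the remaining components are: {2, 4}; {0, 1, 3, 5, 7, 8}.
That is 2 components.

2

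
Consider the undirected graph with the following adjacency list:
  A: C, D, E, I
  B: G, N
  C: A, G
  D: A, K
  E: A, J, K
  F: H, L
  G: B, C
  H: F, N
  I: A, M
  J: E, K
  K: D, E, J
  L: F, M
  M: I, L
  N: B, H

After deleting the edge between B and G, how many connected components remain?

1

B and G are still connected via B-N-H-F-L-M-I-A-C-G, so the component count stays at 1.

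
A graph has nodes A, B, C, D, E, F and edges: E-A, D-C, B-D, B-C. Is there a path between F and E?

No

The component containing F is {F}, and E is not in it.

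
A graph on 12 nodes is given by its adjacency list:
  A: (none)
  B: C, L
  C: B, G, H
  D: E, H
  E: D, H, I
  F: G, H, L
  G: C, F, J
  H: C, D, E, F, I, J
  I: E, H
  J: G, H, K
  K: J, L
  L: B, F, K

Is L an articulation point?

No

Deleting L leaves 2 components (was 2), so L is not a cut vertex.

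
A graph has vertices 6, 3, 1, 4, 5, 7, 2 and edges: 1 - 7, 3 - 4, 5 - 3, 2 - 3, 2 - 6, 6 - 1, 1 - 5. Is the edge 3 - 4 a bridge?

Removing 3 - 4 leaves no path between 3 and 4: the component count goes from 1 to 2. So it is a bridge.

Yes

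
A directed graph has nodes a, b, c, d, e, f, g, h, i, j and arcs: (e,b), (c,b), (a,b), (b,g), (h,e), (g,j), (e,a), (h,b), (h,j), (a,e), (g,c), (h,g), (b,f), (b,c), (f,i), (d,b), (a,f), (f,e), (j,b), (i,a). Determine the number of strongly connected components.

3

{a, b, c, e, f, g, i, j} are all mutually reachable — one SCC of size 8.
{h} is an SCC by itself.
{d} is an SCC by itself.
That gives 3 strongly connected components.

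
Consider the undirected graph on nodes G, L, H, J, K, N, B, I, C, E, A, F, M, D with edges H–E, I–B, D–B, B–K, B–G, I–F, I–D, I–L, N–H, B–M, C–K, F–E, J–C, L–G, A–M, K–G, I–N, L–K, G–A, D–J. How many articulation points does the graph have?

Removing I increases the component count from 1 to 2, so I is a cut vertex.
By contrast removing B leaves 1 component; it is not a cut vertex. No other vertex is a cut vertex either.

1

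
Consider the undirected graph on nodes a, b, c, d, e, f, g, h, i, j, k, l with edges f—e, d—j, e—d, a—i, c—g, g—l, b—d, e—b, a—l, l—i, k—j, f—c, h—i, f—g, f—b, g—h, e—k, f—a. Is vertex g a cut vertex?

Deleting g leaves 1 component (was 1) (its neighbors c, f, h, l remain connected to each other), so g is not a cut vertex.

No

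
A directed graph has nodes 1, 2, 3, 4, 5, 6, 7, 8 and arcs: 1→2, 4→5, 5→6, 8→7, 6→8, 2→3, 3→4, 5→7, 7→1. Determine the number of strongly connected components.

{1, 2, 3, 4, 5, 6, 7, 8} are all mutually reachable — one SCC of size 8.
That gives 1 strongly connected component.

1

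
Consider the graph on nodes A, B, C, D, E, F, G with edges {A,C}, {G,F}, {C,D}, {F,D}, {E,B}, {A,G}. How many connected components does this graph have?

Starting from B we can reach B, E. That is one component of size 2.
Starting from A we can reach A, C, D, F, G. That is one component of size 5.
Total: 2 components.

2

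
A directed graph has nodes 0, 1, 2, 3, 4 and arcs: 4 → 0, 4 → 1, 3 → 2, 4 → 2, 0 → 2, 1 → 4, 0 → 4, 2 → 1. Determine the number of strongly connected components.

2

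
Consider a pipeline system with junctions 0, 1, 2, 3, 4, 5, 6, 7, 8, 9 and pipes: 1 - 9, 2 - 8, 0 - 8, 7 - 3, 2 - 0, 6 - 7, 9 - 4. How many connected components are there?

4

5 is isolated — a component by itself.
Starting from 3 we can reach 3, 6, 7. That is one component of size 3.
Starting from 1 we can reach 1, 4, 9. That is one component of size 3.
Starting from 0 we can reach 0, 2, 8. That is one component of size 3.
Total: 4 components.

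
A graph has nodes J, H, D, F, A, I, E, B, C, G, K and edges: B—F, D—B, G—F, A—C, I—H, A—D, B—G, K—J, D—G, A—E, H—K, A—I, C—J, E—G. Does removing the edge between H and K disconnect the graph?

After removing H—K, the path H-I-A-C-J-K still connects them, so the edge is not a bridge.

No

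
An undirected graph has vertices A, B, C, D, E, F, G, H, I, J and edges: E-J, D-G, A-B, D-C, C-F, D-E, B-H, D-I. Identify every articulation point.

Removing B increases the component count from 2 to 3, so B is a cut vertex.
Removing C increases the component count from 2 to 3, so C is a cut vertex.
Removing D increases the component count from 2 to 5, so D is a cut vertex.
Likewise E is a cut vertex.
By contrast removing A leaves 2 components; it is not a cut vertex. No other vertex is a cut vertex either.

B, C, D, E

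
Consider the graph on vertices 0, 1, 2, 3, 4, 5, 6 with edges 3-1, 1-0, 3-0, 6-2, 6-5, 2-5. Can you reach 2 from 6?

Yes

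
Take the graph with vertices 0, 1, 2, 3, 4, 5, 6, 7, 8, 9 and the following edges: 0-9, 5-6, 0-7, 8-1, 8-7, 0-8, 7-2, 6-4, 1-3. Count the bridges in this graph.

6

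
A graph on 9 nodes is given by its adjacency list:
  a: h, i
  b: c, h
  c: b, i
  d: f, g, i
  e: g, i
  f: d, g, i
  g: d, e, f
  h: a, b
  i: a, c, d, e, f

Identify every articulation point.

i

Removing i increases the component count from 1 to 2, so i is a cut vertex.
By contrast removing f leaves 1 component; it is not a cut vertex. No other vertex is a cut vertex either.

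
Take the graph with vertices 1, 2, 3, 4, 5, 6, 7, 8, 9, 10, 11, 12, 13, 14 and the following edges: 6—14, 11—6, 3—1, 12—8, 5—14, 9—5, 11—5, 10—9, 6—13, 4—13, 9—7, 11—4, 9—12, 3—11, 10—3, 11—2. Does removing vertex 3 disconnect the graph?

Yes

Deleting 3 raises the number of components from 1 to 2, so 3 is a cut vertex.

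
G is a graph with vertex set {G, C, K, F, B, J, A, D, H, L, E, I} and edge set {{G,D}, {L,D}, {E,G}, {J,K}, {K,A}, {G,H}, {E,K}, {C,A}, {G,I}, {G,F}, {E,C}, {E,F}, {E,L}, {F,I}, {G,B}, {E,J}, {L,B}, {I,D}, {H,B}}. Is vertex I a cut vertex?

Deleting I leaves 1 component (was 1) (its neighbors D, F, G remain connected to each other), so I is not a cut vertex.

No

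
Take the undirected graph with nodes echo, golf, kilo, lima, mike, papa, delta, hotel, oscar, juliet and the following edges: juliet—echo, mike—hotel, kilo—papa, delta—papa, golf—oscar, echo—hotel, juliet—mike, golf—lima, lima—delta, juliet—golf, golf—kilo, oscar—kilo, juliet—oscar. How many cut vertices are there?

Removing juliet increases the component count from 1 to 2, so juliet is a cut vertex.
By contrast removing papa leaves 1 component; it is not a cut vertex. No other vertex is a cut vertex either.

1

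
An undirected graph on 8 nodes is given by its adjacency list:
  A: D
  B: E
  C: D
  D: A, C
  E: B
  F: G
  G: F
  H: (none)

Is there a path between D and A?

Yes

From D we can reach A, C, D, which includes A.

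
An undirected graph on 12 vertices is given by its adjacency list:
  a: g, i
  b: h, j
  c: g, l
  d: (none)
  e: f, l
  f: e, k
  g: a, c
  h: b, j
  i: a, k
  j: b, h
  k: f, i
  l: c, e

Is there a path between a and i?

From a we can reach a, c, e, f, g, i, k, l, which includes i.

Yes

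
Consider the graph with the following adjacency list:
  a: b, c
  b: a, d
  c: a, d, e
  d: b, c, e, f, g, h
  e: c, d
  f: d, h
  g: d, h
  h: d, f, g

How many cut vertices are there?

Removing d increases the component count from 1 to 2, so d is a cut vertex.
By contrast removing g leaves 1 component; it is not a cut vertex. No other vertex is a cut vertex either.

1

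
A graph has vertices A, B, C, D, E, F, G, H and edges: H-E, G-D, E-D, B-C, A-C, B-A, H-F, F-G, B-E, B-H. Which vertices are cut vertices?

B

Removing B increases the component count from 1 to 2, so B is a cut vertex.
By contrast removing E leaves 1 component; it is not a cut vertex. No other vertex is a cut vertex either.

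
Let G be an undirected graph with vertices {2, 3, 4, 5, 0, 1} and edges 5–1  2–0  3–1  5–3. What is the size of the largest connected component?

3

4 is isolated — a component by itself.
Starting from 0 we can reach 0, 2. That is one component of size 2.
Starting from 1 we can reach 1, 3, 5. That is one component of size 3.
The largest has 3 vertices.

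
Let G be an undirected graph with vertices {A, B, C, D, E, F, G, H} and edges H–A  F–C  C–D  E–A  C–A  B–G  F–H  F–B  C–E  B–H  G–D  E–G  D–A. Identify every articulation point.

Removing D, for instance, still leaves 1 component. No single vertex removal increases the component count — the graph has no articulation points.

none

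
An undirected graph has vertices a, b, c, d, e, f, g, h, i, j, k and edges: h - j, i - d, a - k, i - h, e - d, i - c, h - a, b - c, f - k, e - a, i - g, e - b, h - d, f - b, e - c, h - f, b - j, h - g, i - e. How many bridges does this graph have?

0

The edges on the cycle h-a-k-f-h are not bridges since each lies on that cycle.
Every edge lies on some cycle, so there are no bridges.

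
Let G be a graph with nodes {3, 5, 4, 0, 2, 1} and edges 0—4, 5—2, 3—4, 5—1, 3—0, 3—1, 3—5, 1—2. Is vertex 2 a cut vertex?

No

Deleting 2 leaves 1 component (was 1) (its neighbors 1, 5 remain connected to each other), so 2 is not a cut vertex.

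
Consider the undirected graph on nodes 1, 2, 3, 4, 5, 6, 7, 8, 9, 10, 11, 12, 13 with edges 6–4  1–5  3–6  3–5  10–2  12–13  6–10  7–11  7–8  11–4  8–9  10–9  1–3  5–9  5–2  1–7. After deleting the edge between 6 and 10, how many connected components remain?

2

6 and 10 are still connected via 6-3-5-2-10, so the component count stays at 2.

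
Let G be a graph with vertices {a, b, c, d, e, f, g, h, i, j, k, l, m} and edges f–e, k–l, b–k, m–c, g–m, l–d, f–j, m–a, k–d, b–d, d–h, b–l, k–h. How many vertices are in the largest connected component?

5

i is isolated — a component by itself.
Starting from e we can reach e, f, j. That is one component of size 3.
Starting from a we can reach a, c, g, m. That is one component of size 4.
Starting from b we can reach b, d, h, k, l. That is one component of size 5.
The largest has 5 vertices.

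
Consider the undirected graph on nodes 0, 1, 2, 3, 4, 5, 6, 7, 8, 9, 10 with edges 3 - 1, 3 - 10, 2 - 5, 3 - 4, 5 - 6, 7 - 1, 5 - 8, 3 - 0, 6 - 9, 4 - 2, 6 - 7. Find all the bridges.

0-3, 10-3, 5-8, 6-9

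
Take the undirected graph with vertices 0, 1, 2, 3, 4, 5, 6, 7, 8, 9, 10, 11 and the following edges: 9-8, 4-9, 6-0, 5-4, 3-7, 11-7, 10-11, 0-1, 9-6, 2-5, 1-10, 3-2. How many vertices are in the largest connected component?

Starting from 0 we can reach 0, 1, 2, 3, 4, 5, 6, 7, 8, 9, 10, 11. That is one component of size 12.
The largest has 12 vertices.

12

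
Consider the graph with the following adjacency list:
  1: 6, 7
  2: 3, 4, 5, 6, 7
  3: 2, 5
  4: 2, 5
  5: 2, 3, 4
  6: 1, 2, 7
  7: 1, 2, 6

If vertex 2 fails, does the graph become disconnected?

Yes

Deleting 2 raises the number of components from 1 to 2, so 2 is a cut vertex.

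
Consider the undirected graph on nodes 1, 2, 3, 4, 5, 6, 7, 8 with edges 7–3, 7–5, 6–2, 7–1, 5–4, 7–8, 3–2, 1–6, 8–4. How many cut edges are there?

The edges on the cycle 7-8-4-5-7 are not bridges since each lies on that cycle.
Every edge lies on some cycle, so there are no bridges.

0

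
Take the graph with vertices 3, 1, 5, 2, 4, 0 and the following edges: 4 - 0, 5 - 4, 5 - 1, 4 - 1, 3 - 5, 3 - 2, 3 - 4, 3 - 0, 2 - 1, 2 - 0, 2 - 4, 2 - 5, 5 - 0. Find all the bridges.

none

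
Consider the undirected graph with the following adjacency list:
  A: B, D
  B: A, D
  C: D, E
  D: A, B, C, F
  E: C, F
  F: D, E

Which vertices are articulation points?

Removing D increases the component count from 1 to 2, so D is a cut vertex.
By contrast removing C leaves 1 component; it is not a cut vertex. No other vertex is a cut vertex either.

D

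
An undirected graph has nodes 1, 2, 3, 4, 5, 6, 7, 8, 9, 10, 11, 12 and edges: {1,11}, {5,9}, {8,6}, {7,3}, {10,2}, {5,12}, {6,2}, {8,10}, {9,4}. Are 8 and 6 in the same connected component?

Yes

From 8 we can reach 2, 6, 8, 10, which includes 6.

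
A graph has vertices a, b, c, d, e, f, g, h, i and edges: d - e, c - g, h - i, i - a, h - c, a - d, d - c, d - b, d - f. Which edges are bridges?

The edges on the cycle h-i-a-d-c-h are not bridges since each lies on that cycle.
But removing b - d disconnects b from d; removing d - f disconnects d from f; removing d - e disconnects d from e; removing c - g disconnects c from g — these are bridges.

b-d, c-g, d-e, d-f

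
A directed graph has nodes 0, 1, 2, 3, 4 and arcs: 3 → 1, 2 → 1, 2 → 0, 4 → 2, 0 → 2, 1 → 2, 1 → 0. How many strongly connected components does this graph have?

{0, 1, 2} are all mutually reachable — one SCC of size 3.
{3} is an SCC by itself.
{4} is an SCC by itself.
That gives 3 strongly connected components.

3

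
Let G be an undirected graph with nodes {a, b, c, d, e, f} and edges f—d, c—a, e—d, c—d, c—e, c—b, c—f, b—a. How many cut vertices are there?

Removing c increases the component count from 1 to 2, so c is a cut vertex.
By contrast removing d leaves 1 component; it is not a cut vertex. No other vertex is a cut vertex either.

1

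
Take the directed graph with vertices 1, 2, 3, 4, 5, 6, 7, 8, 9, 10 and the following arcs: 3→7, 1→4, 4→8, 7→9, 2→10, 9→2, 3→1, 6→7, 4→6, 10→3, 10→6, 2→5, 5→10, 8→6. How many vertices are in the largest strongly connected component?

10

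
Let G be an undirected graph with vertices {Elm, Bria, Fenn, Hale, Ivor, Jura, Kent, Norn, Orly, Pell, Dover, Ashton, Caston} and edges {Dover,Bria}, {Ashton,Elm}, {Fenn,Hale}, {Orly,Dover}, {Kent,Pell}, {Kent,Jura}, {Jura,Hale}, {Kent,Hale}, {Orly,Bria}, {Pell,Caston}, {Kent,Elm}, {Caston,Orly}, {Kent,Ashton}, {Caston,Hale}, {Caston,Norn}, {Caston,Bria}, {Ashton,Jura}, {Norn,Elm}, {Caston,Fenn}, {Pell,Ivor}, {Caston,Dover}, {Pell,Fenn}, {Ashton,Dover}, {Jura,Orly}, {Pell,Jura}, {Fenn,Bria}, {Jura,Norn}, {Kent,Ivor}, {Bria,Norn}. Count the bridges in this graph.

0

The edges on the cycle Kent-Ashton-Dover-Caston-Pell-Kent are not bridges since each lies on that cycle.
Every edge lies on some cycle, so there are no bridges.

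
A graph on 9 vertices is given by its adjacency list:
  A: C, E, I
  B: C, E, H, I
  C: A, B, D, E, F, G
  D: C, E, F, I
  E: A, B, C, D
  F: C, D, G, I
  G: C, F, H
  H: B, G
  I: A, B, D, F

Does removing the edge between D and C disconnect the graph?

After removing D-C, the path D-F-C still connects them, so the edge is not a bridge.

No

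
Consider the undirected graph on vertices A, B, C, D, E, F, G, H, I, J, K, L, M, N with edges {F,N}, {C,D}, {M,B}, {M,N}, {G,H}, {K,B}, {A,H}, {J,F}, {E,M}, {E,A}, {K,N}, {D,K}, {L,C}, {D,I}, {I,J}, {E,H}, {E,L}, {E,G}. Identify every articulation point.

Removing E increases the component count from 1 to 2, so E is a cut vertex.
By contrast removing D leaves 1 component; it is not a cut vertex. No other vertex is a cut vertex either.

E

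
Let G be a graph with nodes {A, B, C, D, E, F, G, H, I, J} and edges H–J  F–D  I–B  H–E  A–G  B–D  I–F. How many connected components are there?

C is isolated — a component by itself.
Starting from A we can reach A, G. That is one component of size 2.
Starting from E we can reach E, H, J. That is one component of size 3.
Starting from B we can reach B, D, F, I. That is one component of size 4.
Total: 4 components.

4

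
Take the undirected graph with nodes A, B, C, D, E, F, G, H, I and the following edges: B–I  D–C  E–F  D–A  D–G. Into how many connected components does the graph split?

4

H is isolated — a component by itself.
Starting from E we can reach E, F. That is one component of size 2.
Starting from B we can reach B, I. That is one component of size 2.
Starting from A we can reach A, C, D, G. That is one component of size 4.
Total: 4 components.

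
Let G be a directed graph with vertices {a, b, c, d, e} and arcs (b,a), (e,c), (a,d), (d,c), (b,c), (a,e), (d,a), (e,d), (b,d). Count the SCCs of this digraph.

3

{a, d, e} are all mutually reachable — one SCC of size 3.
{c} is an SCC by itself.
{b} is an SCC by itself.
That gives 3 strongly connected components.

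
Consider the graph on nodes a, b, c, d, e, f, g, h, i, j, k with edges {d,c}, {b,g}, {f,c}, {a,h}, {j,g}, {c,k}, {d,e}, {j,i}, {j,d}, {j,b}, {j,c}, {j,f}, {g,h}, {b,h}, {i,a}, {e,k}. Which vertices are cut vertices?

j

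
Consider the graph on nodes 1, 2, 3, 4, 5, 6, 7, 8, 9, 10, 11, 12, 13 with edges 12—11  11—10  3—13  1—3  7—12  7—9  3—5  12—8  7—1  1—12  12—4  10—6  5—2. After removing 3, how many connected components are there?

With 3 gone, the remaining components are: {13}; {2, 5}; {1, 4, 6, 7, 8, 9, 10, 11, 12}.
That is 3 components.

3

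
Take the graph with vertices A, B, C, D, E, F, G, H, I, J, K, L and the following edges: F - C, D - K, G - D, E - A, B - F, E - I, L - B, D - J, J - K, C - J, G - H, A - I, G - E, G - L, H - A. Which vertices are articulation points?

Removing G increases the component count from 1 to 2, so G is a cut vertex.
By contrast removing A leaves 1 component; it is not a cut vertex. No other vertex is a cut vertex either.

G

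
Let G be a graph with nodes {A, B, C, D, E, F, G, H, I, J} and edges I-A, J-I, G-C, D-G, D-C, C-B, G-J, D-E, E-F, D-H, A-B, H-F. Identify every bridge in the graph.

none

The edges on the cycle D-E-F-H-D are not bridges since each lies on that cycle.
Every edge lies on some cycle, so there are no bridges.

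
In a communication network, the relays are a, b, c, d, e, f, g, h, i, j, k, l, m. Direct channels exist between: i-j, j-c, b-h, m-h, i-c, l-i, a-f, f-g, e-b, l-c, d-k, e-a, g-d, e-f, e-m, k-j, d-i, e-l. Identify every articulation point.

Removing e increases the component count from 1 to 2, so e is a cut vertex.
By contrast removing l leaves 1 component; it is not a cut vertex. No other vertex is a cut vertex either.

e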